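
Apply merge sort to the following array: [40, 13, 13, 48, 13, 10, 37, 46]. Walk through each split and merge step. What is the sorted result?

Merge sort trace:

Split: [40, 13, 13, 48, 13, 10, 37, 46] -> [40, 13, 13, 48] and [13, 10, 37, 46]
  Split: [40, 13, 13, 48] -> [40, 13] and [13, 48]
    Split: [40, 13] -> [40] and [13]
    Merge: [40] + [13] -> [13, 40]
    Split: [13, 48] -> [13] and [48]
    Merge: [13] + [48] -> [13, 48]
  Merge: [13, 40] + [13, 48] -> [13, 13, 40, 48]
  Split: [13, 10, 37, 46] -> [13, 10] and [37, 46]
    Split: [13, 10] -> [13] and [10]
    Merge: [13] + [10] -> [10, 13]
    Split: [37, 46] -> [37] and [46]
    Merge: [37] + [46] -> [37, 46]
  Merge: [10, 13] + [37, 46] -> [10, 13, 37, 46]
Merge: [13, 13, 40, 48] + [10, 13, 37, 46] -> [10, 13, 13, 13, 37, 40, 46, 48]

Final sorted array: [10, 13, 13, 13, 37, 40, 46, 48]

The merge sort proceeds by recursively splitting the array and merging sorted halves.
After all merges, the sorted array is [10, 13, 13, 13, 37, 40, 46, 48].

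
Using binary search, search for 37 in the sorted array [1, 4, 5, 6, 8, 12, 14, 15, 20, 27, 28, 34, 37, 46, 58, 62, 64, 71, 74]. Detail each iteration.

Binary search for 37 in [1, 4, 5, 6, 8, 12, 14, 15, 20, 27, 28, 34, 37, 46, 58, 62, 64, 71, 74]:

lo=0, hi=18, mid=9, arr[mid]=27 -> 27 < 37, search right half
lo=10, hi=18, mid=14, arr[mid]=58 -> 58 > 37, search left half
lo=10, hi=13, mid=11, arr[mid]=34 -> 34 < 37, search right half
lo=12, hi=13, mid=12, arr[mid]=37 -> Found target at index 12!

Binary search finds 37 at index 12 after 4 comparisons. The search repeatedly halves the search space by comparing with the middle element.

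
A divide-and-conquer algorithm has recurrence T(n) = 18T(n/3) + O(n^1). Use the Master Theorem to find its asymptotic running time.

Master Theorem for T(n) = 18T(n/3) + O(n^1):

a = 18, b = 3, c = 1
log_b(a) = log_3(18) = 2.6309

Case 1: c = 1 < log_3(18) = 2.6309
T(n) = O(n^(log_3 18))

For T(n) = 18T(n/3) + O(n^1): log_3(18) = 2.6309. This is Case 1 of the Master Theorem (c < log_b(a), work dominated by leaves), giving O(n^(log_3 18)).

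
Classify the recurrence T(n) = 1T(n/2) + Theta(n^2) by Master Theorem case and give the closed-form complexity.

Master Theorem for T(n) = 1T(n/2) + O(n^2):

a = 1, b = 2, c = 2
log_b(a) = log_2(1) = 0.0000

Case 3: c = 2 > log_2(1) = 0.0000
T(n) = O(n^2) = O(n^2)

For T(n) = 1T(n/2) + O(n^2): log_2(1) = 0.0000. This is Case 3 of the Master Theorem (c > log_b(a), work dominated by root), giving O(n^2).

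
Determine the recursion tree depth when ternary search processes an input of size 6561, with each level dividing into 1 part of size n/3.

For divide and conquer with division factor 3:

Problem sizes at each level:
Level 0: 6561
Level 1: 2187
Level 2: 729
Level 3: 243
Level 4: 81
Level 5: 27
Level 6: 9
Level 7: 3
Level 8: 1

The root is level 0 and the size-1 base case is level 8 (the tree spans levels 0 through 8, i.e. 9 levels counting the root), so the depth is the number of divisions: log_3(6561) = 8

The recursion tree depth is log_3(6561) = 8. At each level, the problem size is divided by 3, so it takes 8 divisions to reduce to a base case of size 1. The algorithm makes 1 recursive call at each level.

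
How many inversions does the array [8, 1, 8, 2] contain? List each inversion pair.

Finding inversions in [8, 1, 8, 2]:

(0, 1): arr[0]=8 > arr[1]=1
(0, 3): arr[0]=8 > arr[3]=2
(2, 3): arr[2]=8 > arr[3]=2

Total inversions: 3

The array has 3 inversion(s): (0,1), (0,3), (2,3). Each pair (i,j) satisfies i < j and arr[i] > arr[j].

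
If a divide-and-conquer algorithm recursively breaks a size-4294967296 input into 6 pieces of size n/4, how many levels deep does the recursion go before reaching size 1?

For divide and conquer with division factor 4:

Problem sizes at each level:
Level 0: 4294967296
Level 1: 1073741824
Level 2: 268435456
Level 3: 67108864
Level 4: 16777216
Level 5: 4194304
Level 6: 1048576
Level 7: 262144
Level 8: 65536
Level 9: 16384
Level 10: 4096
Level 11: 1024
Level 12: 256
Level 13: 64
Level 14: 16
Level 15: 4
Level 16: 1

The root is level 0 and the size-1 base case is level 16 (the tree spans levels 0 through 16, i.e. 17 levels counting the root), so the depth is the number of divisions: log_4(4294967296) = 16

The recursion tree depth is log_4(4294967296) = 16. At each level, the problem size is divided by 4, so it takes 16 divisions to reduce to a base case of size 1. The algorithm makes 6 recursive calls at each level.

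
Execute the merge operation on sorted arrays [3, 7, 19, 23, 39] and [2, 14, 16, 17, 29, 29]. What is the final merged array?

Merging process:

Compare 3 vs 2: take 2 from right. Merged: [2]
Compare 3 vs 14: take 3 from left. Merged: [2, 3]
Compare 7 vs 14: take 7 from left. Merged: [2, 3, 7]
Compare 19 vs 14: take 14 from right. Merged: [2, 3, 7, 14]
Compare 19 vs 16: take 16 from right. Merged: [2, 3, 7, 14, 16]
Compare 19 vs 17: take 17 from right. Merged: [2, 3, 7, 14, 16, 17]
Compare 19 vs 29: take 19 from left. Merged: [2, 3, 7, 14, 16, 17, 19]
Compare 23 vs 29: take 23 from left. Merged: [2, 3, 7, 14, 16, 17, 19, 23]
Compare 39 vs 29: take 29 from right. Merged: [2, 3, 7, 14, 16, 17, 19, 23, 29]
Compare 39 vs 29: take 29 from right. Merged: [2, 3, 7, 14, 16, 17, 19, 23, 29, 29]
Append remaining from left: [39]. Merged: [2, 3, 7, 14, 16, 17, 19, 23, 29, 29, 39]

Final merged array: [2, 3, 7, 14, 16, 17, 19, 23, 29, 29, 39]
Total comparisons: 10

The merged array is [2, 3, 7, 14, 16, 17, 19, 23, 29, 29, 39], requiring 10 comparisons. The merge step runs in O(n) time where n is the total number of elements.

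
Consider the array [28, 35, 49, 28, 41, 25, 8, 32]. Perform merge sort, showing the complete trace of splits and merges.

Merge sort trace:

Split: [28, 35, 49, 28, 41, 25, 8, 32] -> [28, 35, 49, 28] and [41, 25, 8, 32]
  Split: [28, 35, 49, 28] -> [28, 35] and [49, 28]
    Split: [28, 35] -> [28] and [35]
    Merge: [28] + [35] -> [28, 35]
    Split: [49, 28] -> [49] and [28]
    Merge: [49] + [28] -> [28, 49]
  Merge: [28, 35] + [28, 49] -> [28, 28, 35, 49]
  Split: [41, 25, 8, 32] -> [41, 25] and [8, 32]
    Split: [41, 25] -> [41] and [25]
    Merge: [41] + [25] -> [25, 41]
    Split: [8, 32] -> [8] and [32]
    Merge: [8] + [32] -> [8, 32]
  Merge: [25, 41] + [8, 32] -> [8, 25, 32, 41]
Merge: [28, 28, 35, 49] + [8, 25, 32, 41] -> [8, 25, 28, 28, 32, 35, 41, 49]

Final sorted array: [8, 25, 28, 28, 32, 35, 41, 49]

The merge sort proceeds by recursively splitting the array and merging sorted halves.
After all merges, the sorted array is [8, 25, 28, 28, 32, 35, 41, 49].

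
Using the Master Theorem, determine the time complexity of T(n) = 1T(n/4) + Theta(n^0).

Master Theorem for T(n) = 1T(n/4) + O(n^0):

a = 1, b = 4, c = 0
log_b(a) = log_4(1) = 0.0000

Case 2: c = 0 = log_4(1) = 0.0000
T(n) = O(n^0 log n) = O(log n)

For T(n) = 1T(n/4) + O(n^0): log_4(1) = 0.0000. This is Case 2 of the Master Theorem (c = log_b(a), equal work at all levels), giving O(log n).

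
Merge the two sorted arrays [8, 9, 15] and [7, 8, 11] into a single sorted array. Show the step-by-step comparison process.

Merging process:

Compare 8 vs 7: take 7 from right. Merged: [7]
Compare 8 vs 8: take 8 from left. Merged: [7, 8]
Compare 9 vs 8: take 8 from right. Merged: [7, 8, 8]
Compare 9 vs 11: take 9 from left. Merged: [7, 8, 8, 9]
Compare 15 vs 11: take 11 from right. Merged: [7, 8, 8, 9, 11]
Append remaining from left: [15]. Merged: [7, 8, 8, 9, 11, 15]

Final merged array: [7, 8, 8, 9, 11, 15]
Total comparisons: 5

The merged array is [7, 8, 8, 9, 11, 15], requiring 5 comparisons. The merge step runs in O(n) time where n is the total number of elements.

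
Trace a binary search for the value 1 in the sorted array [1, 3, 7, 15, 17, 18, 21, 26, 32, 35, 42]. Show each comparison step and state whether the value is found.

Binary search for 1 in [1, 3, 7, 15, 17, 18, 21, 26, 32, 35, 42]:

lo=0, hi=10, mid=5, arr[mid]=18 -> 18 > 1, search left half
lo=0, hi=4, mid=2, arr[mid]=7 -> 7 > 1, search left half
lo=0, hi=1, mid=0, arr[mid]=1 -> Found target at index 0!

Binary search finds 1 at index 0 after 3 comparisons. The search repeatedly halves the search space by comparing with the middle element.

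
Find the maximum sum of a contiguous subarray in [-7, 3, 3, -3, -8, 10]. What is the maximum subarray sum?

Using Kadane's algorithm on [-7, 3, 3, -3, -8, 10]:

Scanning through the array:
Position 1 (value 3): max_ending_here = 3, max_so_far = 3
Position 2 (value 3): max_ending_here = 6, max_so_far = 6
Position 3 (value -3): max_ending_here = 3, max_so_far = 6
Position 4 (value -8): max_ending_here = -5, max_so_far = 6
Position 5 (value 10): max_ending_here = 10, max_so_far = 10

Maximum subarray: [10]
Maximum sum: 10

The maximum subarray is [10] with sum 10. This subarray runs from index 5 to index 5.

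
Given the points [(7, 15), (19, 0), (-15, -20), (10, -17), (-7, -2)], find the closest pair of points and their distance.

Computing all pairwise distances among 5 points:

d((7, 15), (19, 0)) = 19.2094 <-- minimum
d((7, 15), (-15, -20)) = 41.3401
d((7, 15), (10, -17)) = 32.1403
d((7, 15), (-7, -2)) = 22.0227
d((19, 0), (-15, -20)) = 39.4462
d((19, 0), (10, -17)) = 19.2354
d((19, 0), (-7, -2)) = 26.0768
d((-15, -20), (10, -17)) = 25.1794
d((-15, -20), (-7, -2)) = 19.6977
d((10, -17), (-7, -2)) = 22.6716

Closest pair: (7, 15) and (19, 0) with distance 19.2094

The closest pair is (7, 15) and (19, 0) with Euclidean distance 19.2094. For 5 points, brute-force pairwise comparison is shown above. For large n, the divide-and-conquer algorithm (sort by x, recurse on halves, check the dividing strip) achieves O(n log n).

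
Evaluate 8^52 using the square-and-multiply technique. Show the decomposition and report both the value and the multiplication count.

Computing 8^52 by squaring (build up from 8^1; each line after the first costs one multiplication):

8^1 = 8
8^2 = (8^1)^2 = 8^2 = 64
8^3 = 8 * 8^2 = 8 * 64 = 512
8^6 = (8^3)^2 = 512^2 = 262144
8^12 = (8^6)^2 = 262144^2 = 68719476736
8^13 = 8 * 8^12 = 8 * 68719476736 = 549755813888
8^26 = (8^13)^2 = 549755813888^2 = 302231454903657293676544
8^52 = (8^26)^2 = 302231454903657293676544^2 = 91343852333181432387730302044767688728495783936

Result: 91343852333181432387730302044767688728495783936
Multiplications needed: 7 (7 lines after 8^1)

8^52 = 91343852333181432387730302044767688728495783936. Using exponentiation by squaring, this requires 7 multiplications. The key idea: if the exponent is even, square the half-power; if odd, multiply by the base once.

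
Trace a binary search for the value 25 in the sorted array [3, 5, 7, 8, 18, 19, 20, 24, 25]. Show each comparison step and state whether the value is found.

Binary search for 25 in [3, 5, 7, 8, 18, 19, 20, 24, 25]:

lo=0, hi=8, mid=4, arr[mid]=18 -> 18 < 25, search right half
lo=5, hi=8, mid=6, arr[mid]=20 -> 20 < 25, search right half
lo=7, hi=8, mid=7, arr[mid]=24 -> 24 < 25, search right half
lo=8, hi=8, mid=8, arr[mid]=25 -> Found target at index 8!

Binary search finds 25 at index 8 after 4 comparisons. The search repeatedly halves the search space by comparing with the middle element.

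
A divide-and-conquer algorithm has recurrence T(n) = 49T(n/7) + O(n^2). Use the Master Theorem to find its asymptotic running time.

Master Theorem for T(n) = 49T(n/7) + O(n^2):

a = 49, b = 7, c = 2
log_b(a) = log_7(49) = 2.0000

Case 2: c = 2 = log_7(49) = 2.0000
T(n) = O(n^2 log n) = O(n^2 log n)

For T(n) = 49T(n/7) + O(n^2): log_7(49) = 2.0000. This is Case 2 of the Master Theorem (c = log_b(a), equal work at all levels), giving O(n^2 log n).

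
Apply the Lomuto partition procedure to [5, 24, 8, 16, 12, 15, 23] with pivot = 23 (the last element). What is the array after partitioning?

Lomuto partition with pivot = 23:

Initial array: [5, 24, 8, 16, 12, 15, 23]

arr[0]=5 <= 23: swap with position 0, array becomes [5, 24, 8, 16, 12, 15, 23]
arr[1]=24 > 23: no swap
arr[2]=8 <= 23: swap with position 1, array becomes [5, 8, 24, 16, 12, 15, 23]
arr[3]=16 <= 23: swap with position 2, array becomes [5, 8, 16, 24, 12, 15, 23]
arr[4]=12 <= 23: swap with position 3, array becomes [5, 8, 16, 12, 24, 15, 23]
arr[5]=15 <= 23: swap with position 4, array becomes [5, 8, 16, 12, 15, 24, 23]

Place pivot at position 5: [5, 8, 16, 12, 15, 23, 24]
Pivot position: 5

After partitioning with pivot 23, the array becomes [5, 8, 16, 12, 15, 23, 24]. The pivot is placed at index 5. All elements to the left of the pivot are <= 23, and all elements to the right are > 23.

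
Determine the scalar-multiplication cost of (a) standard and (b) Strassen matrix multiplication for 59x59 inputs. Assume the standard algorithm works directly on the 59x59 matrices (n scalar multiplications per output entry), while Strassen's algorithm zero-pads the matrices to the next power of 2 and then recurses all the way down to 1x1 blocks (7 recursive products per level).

Matrix multiplication for 59x59 matrices:

Strassen's algorithm requires power-of-2 dimensions. Pad 59x59 to 64x64 (next power of 2).

Standard algorithm: 59^3 = 205379 multiplications
Strassen's algorithm: 7^(log2(64)) = 7^6 = 117649 multiplications
Savings: 205379 - 117649 = 87730 multiplications

Standard: 205379 multiplications (59^3). Strassen: 117649 multiplications (7^6, after padding to 64x64). Strassen reduces 8 recursive multiplications to 7 at each level.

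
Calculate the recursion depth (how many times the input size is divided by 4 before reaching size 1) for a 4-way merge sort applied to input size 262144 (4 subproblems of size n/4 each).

For divide and conquer with division factor 4:

Problem sizes at each level:
Level 0: 262144
Level 1: 65536
Level 2: 16384
Level 3: 4096
Level 4: 1024
Level 5: 256
Level 6: 64
Level 7: 16
Level 8: 4
Level 9: 1

The root is level 0 and the size-1 base case is level 9 (the tree spans levels 0 through 9, i.e. 10 levels counting the root), so the depth is the number of divisions: log_4(262144) = 9

The recursion tree depth is log_4(262144) = 9. At each level, the problem size is divided by 4, so it takes 9 divisions to reduce to a base case of size 1. The algorithm makes 4 recursive calls at each level.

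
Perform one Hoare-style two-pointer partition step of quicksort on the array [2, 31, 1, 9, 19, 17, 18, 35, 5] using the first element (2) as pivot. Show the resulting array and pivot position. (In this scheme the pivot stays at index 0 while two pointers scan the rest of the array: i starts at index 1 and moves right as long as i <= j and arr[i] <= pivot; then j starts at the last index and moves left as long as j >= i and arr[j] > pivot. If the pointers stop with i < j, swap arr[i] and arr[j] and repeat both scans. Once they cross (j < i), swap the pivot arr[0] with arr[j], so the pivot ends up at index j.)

Hoare-style two-pointer partition with pivot = 2:

Initial array: [2, 31, 1, 9, 19, 17, 18, 35, 5]

Pointers start at i = 1, j = 8.
i stops at index 1 (arr[1]=31 > 2), j stops at index 2 (arr[2]=1 <= 2): swap arr[1] and arr[2], array becomes [2, 1, 31, 9, 19, 17, 18, 35, 5]
i ends at 2, j ends at 1: the pointers have crossed (j < i), so scanning stops.

Swap pivot arr[0] with arr[1] to place pivot at position 1: [1, 2, 31, 9, 19, 17, 18, 35, 5]
Pivot position: 1

After partitioning with pivot 2, the array becomes [1, 2, 31, 9, 19, 17, 18, 35, 5]. The pivot is placed at index 1. All elements to the left of the pivot are <= 2, and all elements to the right are > 2.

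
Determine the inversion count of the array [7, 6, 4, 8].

Finding inversions in [7, 6, 4, 8]:

(0, 1): arr[0]=7 > arr[1]=6
(0, 2): arr[0]=7 > arr[2]=4
(1, 2): arr[1]=6 > arr[2]=4

Total inversions: 3

The array has 3 inversion(s): (0,1), (0,2), (1,2). Each pair (i,j) satisfies i < j and arr[i] > arr[j].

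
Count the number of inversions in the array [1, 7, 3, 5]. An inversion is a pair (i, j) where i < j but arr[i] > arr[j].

Finding inversions in [1, 7, 3, 5]:

(1, 2): arr[1]=7 > arr[2]=3
(1, 3): arr[1]=7 > arr[3]=5

Total inversions: 2

The array has 2 inversion(s): (1,2), (1,3). Each pair (i,j) satisfies i < j and arr[i] > arr[j].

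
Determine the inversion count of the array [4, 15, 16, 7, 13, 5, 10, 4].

Finding inversions in [4, 15, 16, 7, 13, 5, 10, 4]:

(1, 3): arr[1]=15 > arr[3]=7
(1, 4): arr[1]=15 > arr[4]=13
(1, 5): arr[1]=15 > arr[5]=5
(1, 6): arr[1]=15 > arr[6]=10
(1, 7): arr[1]=15 > arr[7]=4
(2, 3): arr[2]=16 > arr[3]=7
(2, 4): arr[2]=16 > arr[4]=13
(2, 5): arr[2]=16 > arr[5]=5
(2, 6): arr[2]=16 > arr[6]=10
(2, 7): arr[2]=16 > arr[7]=4
(3, 5): arr[3]=7 > arr[5]=5
(3, 7): arr[3]=7 > arr[7]=4
(4, 5): arr[4]=13 > arr[5]=5
(4, 6): arr[4]=13 > arr[6]=10
(4, 7): arr[4]=13 > arr[7]=4
(5, 7): arr[5]=5 > arr[7]=4
(6, 7): arr[6]=10 > arr[7]=4

Total inversions: 17

The array has 17 inversion(s): (1,3), (1,4), (1,5), (1,6), (1,7), (2,3), (2,4), (2,5), (2,6), (2,7), (3,5), (3,7), (4,5), (4,6), (4,7), (5,7), (6,7). Each pair (i,j) satisfies i < j and arr[i] > arr[j].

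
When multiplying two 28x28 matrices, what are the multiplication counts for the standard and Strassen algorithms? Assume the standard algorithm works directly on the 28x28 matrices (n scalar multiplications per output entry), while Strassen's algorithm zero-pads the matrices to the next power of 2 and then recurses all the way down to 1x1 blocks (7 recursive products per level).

Matrix multiplication for 28x28 matrices:

Strassen's algorithm requires power-of-2 dimensions. Pad 28x28 to 32x32 (next power of 2).

Standard algorithm: 28^3 = 21952 multiplications
Strassen's algorithm: 7^(log2(32)) = 7^5 = 16807 multiplications
Savings: 21952 - 16807 = 5145 multiplications

Standard: 21952 multiplications (28^3). Strassen: 16807 multiplications (7^5, after padding to 32x32). Strassen reduces 8 recursive multiplications to 7 at each level.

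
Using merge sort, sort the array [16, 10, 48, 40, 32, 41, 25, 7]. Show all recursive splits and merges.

Merge sort trace:

Split: [16, 10, 48, 40, 32, 41, 25, 7] -> [16, 10, 48, 40] and [32, 41, 25, 7]
  Split: [16, 10, 48, 40] -> [16, 10] and [48, 40]
    Split: [16, 10] -> [16] and [10]
    Merge: [16] + [10] -> [10, 16]
    Split: [48, 40] -> [48] and [40]
    Merge: [48] + [40] -> [40, 48]
  Merge: [10, 16] + [40, 48] -> [10, 16, 40, 48]
  Split: [32, 41, 25, 7] -> [32, 41] and [25, 7]
    Split: [32, 41] -> [32] and [41]
    Merge: [32] + [41] -> [32, 41]
    Split: [25, 7] -> [25] and [7]
    Merge: [25] + [7] -> [7, 25]
  Merge: [32, 41] + [7, 25] -> [7, 25, 32, 41]
Merge: [10, 16, 40, 48] + [7, 25, 32, 41] -> [7, 10, 16, 25, 32, 40, 41, 48]

Final sorted array: [7, 10, 16, 25, 32, 40, 41, 48]

The merge sort proceeds by recursively splitting the array and merging sorted halves.
After all merges, the sorted array is [7, 10, 16, 25, 32, 40, 41, 48].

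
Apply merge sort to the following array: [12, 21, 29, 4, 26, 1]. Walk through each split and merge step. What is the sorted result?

Merge sort trace:

Split: [12, 21, 29, 4, 26, 1] -> [12, 21, 29] and [4, 26, 1]
  Split: [12, 21, 29] -> [12] and [21, 29]
    Split: [21, 29] -> [21] and [29]
    Merge: [21] + [29] -> [21, 29]
  Merge: [12] + [21, 29] -> [12, 21, 29]
  Split: [4, 26, 1] -> [4] and [26, 1]
    Split: [26, 1] -> [26] and [1]
    Merge: [26] + [1] -> [1, 26]
  Merge: [4] + [1, 26] -> [1, 4, 26]
Merge: [12, 21, 29] + [1, 4, 26] -> [1, 4, 12, 21, 26, 29]

Final sorted array: [1, 4, 12, 21, 26, 29]

The merge sort proceeds by recursively splitting the array and merging sorted halves.
After all merges, the sorted array is [1, 4, 12, 21, 26, 29].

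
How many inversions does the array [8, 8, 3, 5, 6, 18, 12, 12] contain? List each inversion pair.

Finding inversions in [8, 8, 3, 5, 6, 18, 12, 12]:

(0, 2): arr[0]=8 > arr[2]=3
(0, 3): arr[0]=8 > arr[3]=5
(0, 4): arr[0]=8 > arr[4]=6
(1, 2): arr[1]=8 > arr[2]=3
(1, 3): arr[1]=8 > arr[3]=5
(1, 4): arr[1]=8 > arr[4]=6
(5, 6): arr[5]=18 > arr[6]=12
(5, 7): arr[5]=18 > arr[7]=12

Total inversions: 8

The array has 8 inversion(s): (0,2), (0,3), (0,4), (1,2), (1,3), (1,4), (5,6), (5,7). Each pair (i,j) satisfies i < j and arr[i] > arr[j].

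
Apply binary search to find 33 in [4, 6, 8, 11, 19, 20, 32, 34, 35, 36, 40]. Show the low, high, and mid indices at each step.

Binary search for 33 in [4, 6, 8, 11, 19, 20, 32, 34, 35, 36, 40]:

lo=0, hi=10, mid=5, arr[mid]=20 -> 20 < 33, search right half
lo=6, hi=10, mid=8, arr[mid]=35 -> 35 > 33, search left half
lo=6, hi=7, mid=6, arr[mid]=32 -> 32 < 33, search right half
lo=7, hi=7, mid=7, arr[mid]=34 -> 34 > 33, search left half
lo=7 > hi=6, target 33 not found

Binary search determines that 33 is not in the array after 4 comparisons. The search space was exhausted without finding the target.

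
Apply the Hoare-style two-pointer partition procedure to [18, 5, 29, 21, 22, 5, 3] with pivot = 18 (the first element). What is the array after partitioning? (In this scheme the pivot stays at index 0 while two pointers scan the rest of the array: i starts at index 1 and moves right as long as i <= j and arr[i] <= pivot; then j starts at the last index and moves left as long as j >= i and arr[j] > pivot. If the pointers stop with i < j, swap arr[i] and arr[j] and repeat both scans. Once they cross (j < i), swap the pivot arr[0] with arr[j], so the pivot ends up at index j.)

Hoare-style two-pointer partition with pivot = 18:

Initial array: [18, 5, 29, 21, 22, 5, 3]

Pointers start at i = 1, j = 6.
i stops at index 2 (arr[2]=29 > 18), j stops at index 6 (arr[6]=3 <= 18): swap arr[2] and arr[6], array becomes [18, 5, 3, 21, 22, 5, 29]
i stops at index 3 (arr[3]=21 > 18), j stops at index 5 (arr[5]=5 <= 18): swap arr[3] and arr[5], array becomes [18, 5, 3, 5, 22, 21, 29]
i ends at 4, j ends at 3: the pointers have crossed (j < i), so scanning stops.

Swap pivot arr[0] with arr[3] to place pivot at position 3: [5, 5, 3, 18, 22, 21, 29]
Pivot position: 3

After partitioning with pivot 18, the array becomes [5, 5, 3, 18, 22, 21, 29]. The pivot is placed at index 3. All elements to the left of the pivot are <= 18, and all elements to the right are > 18.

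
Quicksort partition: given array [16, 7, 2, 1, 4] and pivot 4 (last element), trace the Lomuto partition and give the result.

Lomuto partition with pivot = 4:

Initial array: [16, 7, 2, 1, 4]

arr[0]=16 > 4: no swap
arr[1]=7 > 4: no swap
arr[2]=2 <= 4: swap with position 0, array becomes [2, 7, 16, 1, 4]
arr[3]=1 <= 4: swap with position 1, array becomes [2, 1, 16, 7, 4]

Place pivot at position 2: [2, 1, 4, 7, 16]
Pivot position: 2

After partitioning with pivot 4, the array becomes [2, 1, 4, 7, 16]. The pivot is placed at index 2. All elements to the left of the pivot are <= 4, and all elements to the right are > 4.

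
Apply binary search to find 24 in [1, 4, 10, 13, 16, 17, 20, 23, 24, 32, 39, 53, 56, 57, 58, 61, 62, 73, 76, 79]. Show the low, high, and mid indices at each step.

Binary search for 24 in [1, 4, 10, 13, 16, 17, 20, 23, 24, 32, 39, 53, 56, 57, 58, 61, 62, 73, 76, 79]:

lo=0, hi=19, mid=9, arr[mid]=32 -> 32 > 24, search left half
lo=0, hi=8, mid=4, arr[mid]=16 -> 16 < 24, search right half
lo=5, hi=8, mid=6, arr[mid]=20 -> 20 < 24, search right half
lo=7, hi=8, mid=7, arr[mid]=23 -> 23 < 24, search right half
lo=8, hi=8, mid=8, arr[mid]=24 -> Found target at index 8!

Binary search finds 24 at index 8 after 5 comparisons. The search repeatedly halves the search space by comparing with the middle element.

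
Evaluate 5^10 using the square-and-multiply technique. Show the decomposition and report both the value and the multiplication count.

Computing 5^10 by squaring (build up from 5^1; each line after the first costs one multiplication):

5^1 = 5
5^2 = (5^1)^2 = 5^2 = 25
5^4 = (5^2)^2 = 25^2 = 625
5^5 = 5 * 5^4 = 5 * 625 = 3125
5^10 = (5^5)^2 = 3125^2 = 9765625

Result: 9765625
Multiplications needed: 4 (4 lines after 5^1)

5^10 = 9765625. Using exponentiation by squaring, this requires 4 multiplications. The key idea: if the exponent is even, square the half-power; if odd, multiply by the base once.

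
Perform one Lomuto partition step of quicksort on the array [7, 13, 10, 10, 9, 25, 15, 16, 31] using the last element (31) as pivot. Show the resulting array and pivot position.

Lomuto partition with pivot = 31:

Initial array: [7, 13, 10, 10, 9, 25, 15, 16, 31]

arr[0]=7 <= 31: swap with position 0, array becomes [7, 13, 10, 10, 9, 25, 15, 16, 31]
arr[1]=13 <= 31: swap with position 1, array becomes [7, 13, 10, 10, 9, 25, 15, 16, 31]
arr[2]=10 <= 31: swap with position 2, array becomes [7, 13, 10, 10, 9, 25, 15, 16, 31]
arr[3]=10 <= 31: swap with position 3, array becomes [7, 13, 10, 10, 9, 25, 15, 16, 31]
arr[4]=9 <= 31: swap with position 4, array becomes [7, 13, 10, 10, 9, 25, 15, 16, 31]
arr[5]=25 <= 31: swap with position 5, array becomes [7, 13, 10, 10, 9, 25, 15, 16, 31]
arr[6]=15 <= 31: swap with position 6, array becomes [7, 13, 10, 10, 9, 25, 15, 16, 31]
arr[7]=16 <= 31: swap with position 7, array becomes [7, 13, 10, 10, 9, 25, 15, 16, 31]

Place pivot at position 8: [7, 13, 10, 10, 9, 25, 15, 16, 31]
Pivot position: 8

After partitioning with pivot 31, the array becomes [7, 13, 10, 10, 9, 25, 15, 16, 31]. The pivot is placed at index 8. All elements to the left of the pivot are <= 31, and all elements to the right are > 31.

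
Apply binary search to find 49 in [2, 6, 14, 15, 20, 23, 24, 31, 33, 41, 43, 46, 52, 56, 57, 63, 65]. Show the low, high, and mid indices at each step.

Binary search for 49 in [2, 6, 14, 15, 20, 23, 24, 31, 33, 41, 43, 46, 52, 56, 57, 63, 65]:

lo=0, hi=16, mid=8, arr[mid]=33 -> 33 < 49, search right half
lo=9, hi=16, mid=12, arr[mid]=52 -> 52 > 49, search left half
lo=9, hi=11, mid=10, arr[mid]=43 -> 43 < 49, search right half
lo=11, hi=11, mid=11, arr[mid]=46 -> 46 < 49, search right half
lo=12 > hi=11, target 49 not found

Binary search determines that 49 is not in the array after 4 comparisons. The search space was exhausted without finding the target.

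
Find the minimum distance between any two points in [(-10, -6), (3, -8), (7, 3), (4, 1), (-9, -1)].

Computing all pairwise distances among 5 points:

d((-10, -6), (3, -8)) = 13.1529
d((-10, -6), (7, 3)) = 19.2354
d((-10, -6), (4, 1)) = 15.6525
d((-10, -6), (-9, -1)) = 5.099
d((3, -8), (7, 3)) = 11.7047
d((3, -8), (4, 1)) = 9.0554
d((3, -8), (-9, -1)) = 13.8924
d((7, 3), (4, 1)) = 3.6056 <-- minimum
d((7, 3), (-9, -1)) = 16.4924
d((4, 1), (-9, -1)) = 13.1529

Closest pair: (7, 3) and (4, 1) with distance 3.6056

The closest pair is (7, 3) and (4, 1) with Euclidean distance 3.6056. For 5 points, brute-force pairwise comparison is shown above. For large n, the divide-and-conquer algorithm (sort by x, recurse on halves, check the dividing strip) achieves O(n log n).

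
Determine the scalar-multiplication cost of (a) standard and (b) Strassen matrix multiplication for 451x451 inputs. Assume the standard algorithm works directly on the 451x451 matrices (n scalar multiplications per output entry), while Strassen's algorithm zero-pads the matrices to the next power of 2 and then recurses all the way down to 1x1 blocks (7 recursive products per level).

Matrix multiplication for 451x451 matrices:

Strassen's algorithm requires power-of-2 dimensions. Pad 451x451 to 512x512 (next power of 2).

Standard algorithm: 451^3 = 91733851 multiplications
Strassen's algorithm: 7^(log2(512)) = 7^9 = 40353607 multiplications
Savings: 91733851 - 40353607 = 51380244 multiplications

Standard: 91733851 multiplications (451^3). Strassen: 40353607 multiplications (7^9, after padding to 512x512). Strassen reduces 8 recursive multiplications to 7 at each level.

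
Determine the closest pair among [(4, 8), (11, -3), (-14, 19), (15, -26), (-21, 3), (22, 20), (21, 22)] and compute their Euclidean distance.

Computing all pairwise distances among 7 points:

d((4, 8), (11, -3)) = 13.0384
d((4, 8), (-14, 19)) = 21.095
d((4, 8), (15, -26)) = 35.7351
d((4, 8), (-21, 3)) = 25.4951
d((4, 8), (22, 20)) = 21.6333
d((4, 8), (21, 22)) = 22.0227
d((11, -3), (-14, 19)) = 33.3017
d((11, -3), (15, -26)) = 23.3452
d((11, -3), (-21, 3)) = 32.5576
d((11, -3), (22, 20)) = 25.4951
d((11, -3), (21, 22)) = 26.9258
d((-14, 19), (15, -26)) = 53.535
d((-14, 19), (-21, 3)) = 17.4642
d((-14, 19), (22, 20)) = 36.0139
d((-14, 19), (21, 22)) = 35.1283
d((15, -26), (-21, 3)) = 46.2277
d((15, -26), (22, 20)) = 46.5296
d((15, -26), (21, 22)) = 48.3735
d((-21, 3), (22, 20)) = 46.2385
d((-21, 3), (21, 22)) = 46.0977
d((22, 20), (21, 22)) = 2.2361 <-- minimum

Closest pair: (22, 20) and (21, 22) with distance 2.2361

The closest pair is (22, 20) and (21, 22) with Euclidean distance 2.2361. For 7 points, brute-force pairwise comparison is shown above. For large n, the divide-and-conquer algorithm (sort by x, recurse on halves, check the dividing strip) achieves O(n log n).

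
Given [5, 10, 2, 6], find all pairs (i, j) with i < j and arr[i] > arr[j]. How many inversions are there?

Finding inversions in [5, 10, 2, 6]:

(0, 2): arr[0]=5 > arr[2]=2
(1, 2): arr[1]=10 > arr[2]=2
(1, 3): arr[1]=10 > arr[3]=6

Total inversions: 3

The array has 3 inversion(s): (0,2), (1,2), (1,3). Each pair (i,j) satisfies i < j and arr[i] > arr[j].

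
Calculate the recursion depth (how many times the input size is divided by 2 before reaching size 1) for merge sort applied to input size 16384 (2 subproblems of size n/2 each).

For divide and conquer with division factor 2:

Problem sizes at each level:
Level 0: 16384
Level 1: 8192
Level 2: 4096
Level 3: 2048
Level 4: 1024
Level 5: 512
Level 6: 256
Level 7: 128
Level 8: 64
Level 9: 32
Level 10: 16
Level 11: 8
Level 12: 4
Level 13: 2
Level 14: 1

The root is level 0 and the size-1 base case is level 14 (the tree spans levels 0 through 14, i.e. 15 levels counting the root), so the depth is the number of divisions: log_2(16384) = 14

The recursion tree depth is log_2(16384) = 14. At each level, the problem size is divided by 2, so it takes 14 divisions to reduce to a base case of size 1. The algorithm makes 2 recursive calls at each level.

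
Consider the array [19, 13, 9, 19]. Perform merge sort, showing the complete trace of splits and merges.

Merge sort trace:

Split: [19, 13, 9, 19] -> [19, 13] and [9, 19]
  Split: [19, 13] -> [19] and [13]
  Merge: [19] + [13] -> [13, 19]
  Split: [9, 19] -> [9] and [19]
  Merge: [9] + [19] -> [9, 19]
Merge: [13, 19] + [9, 19] -> [9, 13, 19, 19]

Final sorted array: [9, 13, 19, 19]

The merge sort proceeds by recursively splitting the array and merging sorted halves.
After all merges, the sorted array is [9, 13, 19, 19].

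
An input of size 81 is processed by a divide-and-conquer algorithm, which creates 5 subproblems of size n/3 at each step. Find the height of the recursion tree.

For divide and conquer with division factor 3:

Problem sizes at each level:
Level 0: 81
Level 1: 27
Level 2: 9
Level 3: 3
Level 4: 1

The root is level 0 and the size-1 base case is level 4 (the tree spans levels 0 through 4, i.e. 5 levels counting the root), so the depth is the number of divisions: log_3(81) = 4

The recursion tree depth is log_3(81) = 4. At each level, the problem size is divided by 3, so it takes 4 divisions to reduce to a base case of size 1. The algorithm makes 5 recursive calls at each level.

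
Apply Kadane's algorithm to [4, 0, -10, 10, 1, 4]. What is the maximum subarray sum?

Using Kadane's algorithm on [4, 0, -10, 10, 1, 4]:

Scanning through the array:
Position 1 (value 0): max_ending_here = 4, max_so_far = 4
Position 2 (value -10): max_ending_here = -6, max_so_far = 4
Position 3 (value 10): max_ending_here = 10, max_so_far = 10
Position 4 (value 1): max_ending_here = 11, max_so_far = 11
Position 5 (value 4): max_ending_here = 15, max_so_far = 15

Maximum subarray: [10, 1, 4]
Maximum sum: 15

The maximum subarray is [10, 1, 4] with sum 15. This subarray runs from index 3 to index 5.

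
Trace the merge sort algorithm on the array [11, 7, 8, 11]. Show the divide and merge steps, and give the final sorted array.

Merge sort trace:

Split: [11, 7, 8, 11] -> [11, 7] and [8, 11]
  Split: [11, 7] -> [11] and [7]
  Merge: [11] + [7] -> [7, 11]
  Split: [8, 11] -> [8] and [11]
  Merge: [8] + [11] -> [8, 11]
Merge: [7, 11] + [8, 11] -> [7, 8, 11, 11]

Final sorted array: [7, 8, 11, 11]

The merge sort proceeds by recursively splitting the array and merging sorted halves.
After all merges, the sorted array is [7, 8, 11, 11].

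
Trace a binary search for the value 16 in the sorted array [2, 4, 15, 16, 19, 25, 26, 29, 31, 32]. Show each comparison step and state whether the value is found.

Binary search for 16 in [2, 4, 15, 16, 19, 25, 26, 29, 31, 32]:

lo=0, hi=9, mid=4, arr[mid]=19 -> 19 > 16, search left half
lo=0, hi=3, mid=1, arr[mid]=4 -> 4 < 16, search right half
lo=2, hi=3, mid=2, arr[mid]=15 -> 15 < 16, search right half
lo=3, hi=3, mid=3, arr[mid]=16 -> Found target at index 3!

Binary search finds 16 at index 3 after 4 comparisons. The search repeatedly halves the search space by comparing with the middle element.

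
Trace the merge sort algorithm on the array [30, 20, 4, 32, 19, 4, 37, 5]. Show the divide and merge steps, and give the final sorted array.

Merge sort trace:

Split: [30, 20, 4, 32, 19, 4, 37, 5] -> [30, 20, 4, 32] and [19, 4, 37, 5]
  Split: [30, 20, 4, 32] -> [30, 20] and [4, 32]
    Split: [30, 20] -> [30] and [20]
    Merge: [30] + [20] -> [20, 30]
    Split: [4, 32] -> [4] and [32]
    Merge: [4] + [32] -> [4, 32]
  Merge: [20, 30] + [4, 32] -> [4, 20, 30, 32]
  Split: [19, 4, 37, 5] -> [19, 4] and [37, 5]
    Split: [19, 4] -> [19] and [4]
    Merge: [19] + [4] -> [4, 19]
    Split: [37, 5] -> [37] and [5]
    Merge: [37] + [5] -> [5, 37]
  Merge: [4, 19] + [5, 37] -> [4, 5, 19, 37]
Merge: [4, 20, 30, 32] + [4, 5, 19, 37] -> [4, 4, 5, 19, 20, 30, 32, 37]

Final sorted array: [4, 4, 5, 19, 20, 30, 32, 37]

The merge sort proceeds by recursively splitting the array and merging sorted halves.
After all merges, the sorted array is [4, 4, 5, 19, 20, 30, 32, 37].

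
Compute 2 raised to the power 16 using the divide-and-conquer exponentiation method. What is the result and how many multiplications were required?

Computing 2^16 by squaring (build up from 2^1; each line after the first costs one multiplication):

2^1 = 2
2^2 = (2^1)^2 = 2^2 = 4
2^4 = (2^2)^2 = 4^2 = 16
2^8 = (2^4)^2 = 16^2 = 256
2^16 = (2^8)^2 = 256^2 = 65536

Result: 65536
Multiplications needed: 4 (4 lines after 2^1)

2^16 = 65536. Using exponentiation by squaring, this requires 4 multiplications. The key idea: if the exponent is even, square the half-power; if odd, multiply by the base once.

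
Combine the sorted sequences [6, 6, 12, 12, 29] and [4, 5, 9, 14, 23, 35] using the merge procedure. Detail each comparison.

Merging process:

Compare 6 vs 4: take 4 from right. Merged: [4]
Compare 6 vs 5: take 5 from right. Merged: [4, 5]
Compare 6 vs 9: take 6 from left. Merged: [4, 5, 6]
Compare 6 vs 9: take 6 from left. Merged: [4, 5, 6, 6]
Compare 12 vs 9: take 9 from right. Merged: [4, 5, 6, 6, 9]
Compare 12 vs 14: take 12 from left. Merged: [4, 5, 6, 6, 9, 12]
Compare 12 vs 14: take 12 from left. Merged: [4, 5, 6, 6, 9, 12, 12]
Compare 29 vs 14: take 14 from right. Merged: [4, 5, 6, 6, 9, 12, 12, 14]
Compare 29 vs 23: take 23 from right. Merged: [4, 5, 6, 6, 9, 12, 12, 14, 23]
Compare 29 vs 35: take 29 from left. Merged: [4, 5, 6, 6, 9, 12, 12, 14, 23, 29]
Append remaining from right: [35]. Merged: [4, 5, 6, 6, 9, 12, 12, 14, 23, 29, 35]

Final merged array: [4, 5, 6, 6, 9, 12, 12, 14, 23, 29, 35]
Total comparisons: 10

The merged array is [4, 5, 6, 6, 9, 12, 12, 14, 23, 29, 35], requiring 10 comparisons. The merge step runs in O(n) time where n is the total number of elements.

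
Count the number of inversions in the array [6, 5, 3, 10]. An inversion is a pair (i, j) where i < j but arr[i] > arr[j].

Finding inversions in [6, 5, 3, 10]:

(0, 1): arr[0]=6 > arr[1]=5
(0, 2): arr[0]=6 > arr[2]=3
(1, 2): arr[1]=5 > arr[2]=3

Total inversions: 3

The array has 3 inversion(s): (0,1), (0,2), (1,2). Each pair (i,j) satisfies i < j and arr[i] > arr[j].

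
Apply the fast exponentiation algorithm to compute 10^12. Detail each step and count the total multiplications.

Computing 10^12 by squaring (build up from 10^1; each line after the first costs one multiplication):

10^1 = 10
10^2 = (10^1)^2 = 10^2 = 100
10^3 = 10 * 10^2 = 10 * 100 = 1000
10^6 = (10^3)^2 = 1000^2 = 1000000
10^12 = (10^6)^2 = 1000000^2 = 1000000000000

Result: 1000000000000
Multiplications needed: 4 (4 lines after 10^1)

10^12 = 1000000000000. Using exponentiation by squaring, this requires 4 multiplications. The key idea: if the exponent is even, square the half-power; if odd, multiply by the base once.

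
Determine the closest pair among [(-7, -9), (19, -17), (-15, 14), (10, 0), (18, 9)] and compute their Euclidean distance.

Computing all pairwise distances among 5 points:

d((-7, -9), (19, -17)) = 27.2029
d((-7, -9), (-15, 14)) = 24.3516
d((-7, -9), (10, 0)) = 19.2354
d((-7, -9), (18, 9)) = 30.8058
d((19, -17), (-15, 14)) = 46.0109
d((19, -17), (10, 0)) = 19.2354
d((19, -17), (18, 9)) = 26.0192
d((-15, 14), (10, 0)) = 28.6531
d((-15, 14), (18, 9)) = 33.3766
d((10, 0), (18, 9)) = 12.0416 <-- minimum

Closest pair: (10, 0) and (18, 9) with distance 12.0416

The closest pair is (10, 0) and (18, 9) with Euclidean distance 12.0416. For 5 points, brute-force pairwise comparison is shown above. For large n, the divide-and-conquer algorithm (sort by x, recurse on halves, check the dividing strip) achieves O(n log n).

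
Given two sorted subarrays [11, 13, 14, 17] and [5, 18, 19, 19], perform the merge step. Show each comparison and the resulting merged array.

Merging process:

Compare 11 vs 5: take 5 from right. Merged: [5]
Compare 11 vs 18: take 11 from left. Merged: [5, 11]
Compare 13 vs 18: take 13 from left. Merged: [5, 11, 13]
Compare 14 vs 18: take 14 from left. Merged: [5, 11, 13, 14]
Compare 17 vs 18: take 17 from left. Merged: [5, 11, 13, 14, 17]
Append remaining from right: [18, 19, 19]. Merged: [5, 11, 13, 14, 17, 18, 19, 19]

Final merged array: [5, 11, 13, 14, 17, 18, 19, 19]
Total comparisons: 5

The merged array is [5, 11, 13, 14, 17, 18, 19, 19], requiring 5 comparisons. The merge step runs in O(n) time where n is the total number of elements.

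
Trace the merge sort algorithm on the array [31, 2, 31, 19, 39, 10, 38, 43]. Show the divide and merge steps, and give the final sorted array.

Merge sort trace:

Split: [31, 2, 31, 19, 39, 10, 38, 43] -> [31, 2, 31, 19] and [39, 10, 38, 43]
  Split: [31, 2, 31, 19] -> [31, 2] and [31, 19]
    Split: [31, 2] -> [31] and [2]
    Merge: [31] + [2] -> [2, 31]
    Split: [31, 19] -> [31] and [19]
    Merge: [31] + [19] -> [19, 31]
  Merge: [2, 31] + [19, 31] -> [2, 19, 31, 31]
  Split: [39, 10, 38, 43] -> [39, 10] and [38, 43]
    Split: [39, 10] -> [39] and [10]
    Merge: [39] + [10] -> [10, 39]
    Split: [38, 43] -> [38] and [43]
    Merge: [38] + [43] -> [38, 43]
  Merge: [10, 39] + [38, 43] -> [10, 38, 39, 43]
Merge: [2, 19, 31, 31] + [10, 38, 39, 43] -> [2, 10, 19, 31, 31, 38, 39, 43]

Final sorted array: [2, 10, 19, 31, 31, 38, 39, 43]

The merge sort proceeds by recursively splitting the array and merging sorted halves.
After all merges, the sorted array is [2, 10, 19, 31, 31, 38, 39, 43].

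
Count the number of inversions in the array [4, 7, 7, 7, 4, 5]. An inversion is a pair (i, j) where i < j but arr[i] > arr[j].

Finding inversions in [4, 7, 7, 7, 4, 5]:

(1, 4): arr[1]=7 > arr[4]=4
(1, 5): arr[1]=7 > arr[5]=5
(2, 4): arr[2]=7 > arr[4]=4
(2, 5): arr[2]=7 > arr[5]=5
(3, 4): arr[3]=7 > arr[4]=4
(3, 5): arr[3]=7 > arr[5]=5

Total inversions: 6

The array has 6 inversion(s): (1,4), (1,5), (2,4), (2,5), (3,4), (3,5). Each pair (i,j) satisfies i < j and arr[i] > arr[j].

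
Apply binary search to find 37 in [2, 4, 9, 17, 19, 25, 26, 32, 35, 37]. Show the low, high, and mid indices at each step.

Binary search for 37 in [2, 4, 9, 17, 19, 25, 26, 32, 35, 37]:

lo=0, hi=9, mid=4, arr[mid]=19 -> 19 < 37, search right half
lo=5, hi=9, mid=7, arr[mid]=32 -> 32 < 37, search right half
lo=8, hi=9, mid=8, arr[mid]=35 -> 35 < 37, search right half
lo=9, hi=9, mid=9, arr[mid]=37 -> Found target at index 9!

Binary search finds 37 at index 9 after 4 comparisons. The search repeatedly halves the search space by comparing with the middle element.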